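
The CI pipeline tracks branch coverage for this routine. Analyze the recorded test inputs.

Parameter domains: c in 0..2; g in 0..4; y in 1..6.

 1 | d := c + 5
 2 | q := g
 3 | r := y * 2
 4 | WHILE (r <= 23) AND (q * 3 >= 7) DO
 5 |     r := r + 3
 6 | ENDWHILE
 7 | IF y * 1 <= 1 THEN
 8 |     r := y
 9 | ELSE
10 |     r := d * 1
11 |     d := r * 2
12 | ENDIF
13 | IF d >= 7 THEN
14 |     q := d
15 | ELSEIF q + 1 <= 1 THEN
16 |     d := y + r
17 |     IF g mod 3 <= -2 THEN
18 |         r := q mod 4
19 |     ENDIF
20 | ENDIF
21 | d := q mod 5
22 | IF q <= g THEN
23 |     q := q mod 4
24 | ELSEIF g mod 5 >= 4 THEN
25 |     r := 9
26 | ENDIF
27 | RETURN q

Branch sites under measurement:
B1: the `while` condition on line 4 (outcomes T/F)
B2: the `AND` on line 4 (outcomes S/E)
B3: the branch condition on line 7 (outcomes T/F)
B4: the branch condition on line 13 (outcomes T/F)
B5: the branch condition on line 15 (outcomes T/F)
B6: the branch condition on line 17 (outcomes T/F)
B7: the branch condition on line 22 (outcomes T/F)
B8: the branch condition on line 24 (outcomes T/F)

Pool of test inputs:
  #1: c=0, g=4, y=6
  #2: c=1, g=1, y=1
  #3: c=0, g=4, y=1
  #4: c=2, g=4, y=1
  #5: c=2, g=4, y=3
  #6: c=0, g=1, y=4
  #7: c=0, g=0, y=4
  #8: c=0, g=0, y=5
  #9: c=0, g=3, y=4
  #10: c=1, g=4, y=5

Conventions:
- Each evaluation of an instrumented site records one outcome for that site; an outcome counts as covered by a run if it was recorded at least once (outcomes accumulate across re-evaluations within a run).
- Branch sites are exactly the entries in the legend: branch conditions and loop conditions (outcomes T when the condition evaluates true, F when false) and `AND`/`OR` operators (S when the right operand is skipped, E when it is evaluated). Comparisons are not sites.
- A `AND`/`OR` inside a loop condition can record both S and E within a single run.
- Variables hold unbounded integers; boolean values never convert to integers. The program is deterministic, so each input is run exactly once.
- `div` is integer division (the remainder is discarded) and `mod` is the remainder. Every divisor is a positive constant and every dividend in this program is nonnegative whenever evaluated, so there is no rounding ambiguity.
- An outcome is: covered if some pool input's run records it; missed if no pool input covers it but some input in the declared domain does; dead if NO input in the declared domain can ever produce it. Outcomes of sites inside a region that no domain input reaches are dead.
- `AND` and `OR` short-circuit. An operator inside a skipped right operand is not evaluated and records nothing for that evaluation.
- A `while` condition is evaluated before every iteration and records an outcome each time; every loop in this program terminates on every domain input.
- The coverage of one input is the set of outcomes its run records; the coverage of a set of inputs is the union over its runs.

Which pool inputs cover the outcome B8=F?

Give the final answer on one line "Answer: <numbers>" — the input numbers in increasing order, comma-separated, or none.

input #1 (c=0, g=4, y=6): does not record B8=F
input #2 (c=1, g=1, y=1): does not record B8=F
input #3 (c=0, g=4, y=1): does not record B8=F
input #4 (c=2, g=4, y=1): does not record B8=F
input #5 (c=2, g=4, y=3): does not record B8=F
input #6 (c=0, g=1, y=4): records B8=F
input #7 (c=0, g=0, y=4): records B8=F
input #8 (c=0, g=0, y=5): records B8=F
input #9 (c=0, g=3, y=4): records B8=F
input #10 (c=1, g=4, y=5): does not record B8=F

Answer: 6, 7, 8, 9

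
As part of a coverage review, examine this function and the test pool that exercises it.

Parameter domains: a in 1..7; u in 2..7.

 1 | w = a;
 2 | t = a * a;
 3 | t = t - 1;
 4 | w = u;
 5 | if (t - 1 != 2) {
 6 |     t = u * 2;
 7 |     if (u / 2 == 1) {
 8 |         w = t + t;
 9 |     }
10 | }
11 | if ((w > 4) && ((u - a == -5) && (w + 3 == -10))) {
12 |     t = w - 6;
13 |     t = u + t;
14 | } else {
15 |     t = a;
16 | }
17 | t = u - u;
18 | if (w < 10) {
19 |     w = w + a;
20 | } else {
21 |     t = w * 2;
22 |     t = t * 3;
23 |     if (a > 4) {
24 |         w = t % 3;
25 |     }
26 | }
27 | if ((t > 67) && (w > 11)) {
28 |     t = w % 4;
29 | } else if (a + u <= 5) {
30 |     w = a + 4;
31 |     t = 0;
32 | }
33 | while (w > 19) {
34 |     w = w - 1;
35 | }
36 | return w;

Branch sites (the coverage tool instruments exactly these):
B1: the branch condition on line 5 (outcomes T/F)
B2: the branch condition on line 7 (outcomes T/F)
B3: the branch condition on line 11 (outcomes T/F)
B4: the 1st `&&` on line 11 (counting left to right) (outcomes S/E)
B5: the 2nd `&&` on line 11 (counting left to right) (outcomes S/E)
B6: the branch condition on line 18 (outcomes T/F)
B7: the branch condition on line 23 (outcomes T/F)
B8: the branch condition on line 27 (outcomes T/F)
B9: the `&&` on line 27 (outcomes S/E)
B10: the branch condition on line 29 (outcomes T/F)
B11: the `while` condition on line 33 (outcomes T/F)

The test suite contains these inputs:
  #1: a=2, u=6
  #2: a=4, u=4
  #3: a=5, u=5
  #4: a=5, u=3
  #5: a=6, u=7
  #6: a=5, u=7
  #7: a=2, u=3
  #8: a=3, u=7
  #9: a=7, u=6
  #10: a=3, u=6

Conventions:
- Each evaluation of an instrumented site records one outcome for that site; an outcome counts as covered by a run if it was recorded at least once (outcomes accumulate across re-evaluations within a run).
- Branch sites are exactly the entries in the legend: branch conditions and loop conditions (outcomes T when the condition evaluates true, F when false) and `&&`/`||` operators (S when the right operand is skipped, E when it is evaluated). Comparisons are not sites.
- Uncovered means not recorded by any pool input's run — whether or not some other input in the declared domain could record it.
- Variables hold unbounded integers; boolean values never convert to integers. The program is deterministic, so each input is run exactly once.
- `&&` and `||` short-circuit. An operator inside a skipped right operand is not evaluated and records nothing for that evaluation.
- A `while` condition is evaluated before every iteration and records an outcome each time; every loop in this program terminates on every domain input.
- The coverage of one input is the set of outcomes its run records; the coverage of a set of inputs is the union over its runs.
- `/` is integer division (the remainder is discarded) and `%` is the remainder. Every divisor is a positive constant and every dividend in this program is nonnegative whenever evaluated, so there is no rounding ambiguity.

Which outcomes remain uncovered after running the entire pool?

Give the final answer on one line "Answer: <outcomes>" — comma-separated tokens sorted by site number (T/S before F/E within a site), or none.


input #1 (a=2, u=6): covers B1=F, B3=F, B4=E, B5=S, B6=T, B8=F, B9=S, B10=F, B11=F
input #2 (a=4, u=4): covers B1=T, B2=F, B3=F, B4=S, B6=T, B8=F, B9=S, B10=F, B11=F
input #3 (a=5, u=5): covers B1=T, B2=F, B3=F, B4=E, B5=S, B6=T, B8=F, B9=S, B10=F, B11=F
input #4 (a=5, u=3): covers B1=T, B2=T, B3=F, B4=E, B5=S, B6=F, B7=T, B8=F, B9=E, B10=F, B11=F
input #5 (a=6, u=7): covers B1=T, B2=F, B3=F, B4=E, B5=S, B6=T, B8=F, B9=S, B10=F, B11=F
input #6 (a=5, u=7): covers B1=T, B2=F, B3=F, B4=E, B5=S, B6=T, B8=F, B9=S, B10=F, B11=F
input #7 (a=2, u=3): covers B1=F, B3=F, B4=S, B6=T, B8=F, B9=S, B10=T, B11=F
input #8 (a=3, u=7): covers B1=T, B2=F, B3=F, B4=E, B5=S, B6=T, B8=F, B9=S, B10=F, B11=F
input #9 (a=7, u=6): covers B1=T, B2=F, B3=F, B4=E, B5=S, B6=T, B8=F, B9=S, B10=F, B11=F
input #10 (a=3, u=6): covers B1=T, B2=F, B3=F, B4=E, B5=S, B6=T, B8=F, B9=S, B10=F, B11=F
union over the pool: B1=T, B1=F, B2=T, B2=F, B3=F, B4=S, B4=E, B5=S, B6=T, B6=F, B7=T, B8=F, B9=S, B9=E, B10=T, B10=F, B11=F
uncovered (5 of 22): B3=T, B5=E, B7=F, B8=T, B11=T
Answer: B3=T, B5=E, B7=F, B8=T, B11=T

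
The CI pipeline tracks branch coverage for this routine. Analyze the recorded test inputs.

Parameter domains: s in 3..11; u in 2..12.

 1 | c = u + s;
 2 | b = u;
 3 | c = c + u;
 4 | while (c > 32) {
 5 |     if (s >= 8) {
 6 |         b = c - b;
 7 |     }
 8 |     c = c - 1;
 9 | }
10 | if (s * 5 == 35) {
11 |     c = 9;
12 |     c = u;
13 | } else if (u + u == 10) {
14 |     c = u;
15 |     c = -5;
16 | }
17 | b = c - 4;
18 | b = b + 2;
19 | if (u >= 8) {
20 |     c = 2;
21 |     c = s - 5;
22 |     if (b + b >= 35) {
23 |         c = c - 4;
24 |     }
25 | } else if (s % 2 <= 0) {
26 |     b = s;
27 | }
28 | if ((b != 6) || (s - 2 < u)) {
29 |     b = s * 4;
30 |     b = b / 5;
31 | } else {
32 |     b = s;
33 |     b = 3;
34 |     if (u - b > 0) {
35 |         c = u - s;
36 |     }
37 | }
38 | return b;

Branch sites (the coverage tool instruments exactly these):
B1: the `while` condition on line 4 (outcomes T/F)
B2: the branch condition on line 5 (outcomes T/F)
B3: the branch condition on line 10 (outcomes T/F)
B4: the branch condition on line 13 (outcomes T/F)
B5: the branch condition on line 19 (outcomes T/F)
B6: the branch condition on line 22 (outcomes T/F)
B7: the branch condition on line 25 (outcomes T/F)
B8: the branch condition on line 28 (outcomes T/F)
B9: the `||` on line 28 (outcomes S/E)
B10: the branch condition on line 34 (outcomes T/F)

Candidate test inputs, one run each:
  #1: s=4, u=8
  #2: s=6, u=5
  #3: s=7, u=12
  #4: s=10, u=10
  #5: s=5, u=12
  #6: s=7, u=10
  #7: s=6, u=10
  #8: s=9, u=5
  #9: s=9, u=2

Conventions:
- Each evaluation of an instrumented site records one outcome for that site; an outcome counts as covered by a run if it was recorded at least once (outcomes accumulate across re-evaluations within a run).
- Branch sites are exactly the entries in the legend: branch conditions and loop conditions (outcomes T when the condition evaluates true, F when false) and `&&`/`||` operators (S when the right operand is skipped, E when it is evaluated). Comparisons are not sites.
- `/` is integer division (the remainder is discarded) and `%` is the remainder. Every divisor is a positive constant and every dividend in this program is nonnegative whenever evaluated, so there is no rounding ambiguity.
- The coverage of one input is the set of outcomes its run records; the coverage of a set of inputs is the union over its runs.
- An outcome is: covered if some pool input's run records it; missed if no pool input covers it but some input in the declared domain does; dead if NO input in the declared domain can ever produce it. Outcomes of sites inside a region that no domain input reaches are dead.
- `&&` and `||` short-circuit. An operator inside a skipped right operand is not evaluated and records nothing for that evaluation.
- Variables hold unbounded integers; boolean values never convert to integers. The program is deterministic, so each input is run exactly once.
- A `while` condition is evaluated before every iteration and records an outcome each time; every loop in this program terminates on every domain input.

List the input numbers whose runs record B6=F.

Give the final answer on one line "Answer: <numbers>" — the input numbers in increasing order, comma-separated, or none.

input #1 (s=4, u=8): does not record B6=F
input #2 (s=6, u=5): does not record B6=F
input #3 (s=7, u=12): records B6=F
input #4 (s=10, u=10): does not record B6=F
input #5 (s=5, u=12): does not record B6=F
input #6 (s=7, u=10): records B6=F
input #7 (s=6, u=10): does not record B6=F
input #8 (s=9, u=5): does not record B6=F
input #9 (s=9, u=2): does not record B6=F

Answer: 3, 6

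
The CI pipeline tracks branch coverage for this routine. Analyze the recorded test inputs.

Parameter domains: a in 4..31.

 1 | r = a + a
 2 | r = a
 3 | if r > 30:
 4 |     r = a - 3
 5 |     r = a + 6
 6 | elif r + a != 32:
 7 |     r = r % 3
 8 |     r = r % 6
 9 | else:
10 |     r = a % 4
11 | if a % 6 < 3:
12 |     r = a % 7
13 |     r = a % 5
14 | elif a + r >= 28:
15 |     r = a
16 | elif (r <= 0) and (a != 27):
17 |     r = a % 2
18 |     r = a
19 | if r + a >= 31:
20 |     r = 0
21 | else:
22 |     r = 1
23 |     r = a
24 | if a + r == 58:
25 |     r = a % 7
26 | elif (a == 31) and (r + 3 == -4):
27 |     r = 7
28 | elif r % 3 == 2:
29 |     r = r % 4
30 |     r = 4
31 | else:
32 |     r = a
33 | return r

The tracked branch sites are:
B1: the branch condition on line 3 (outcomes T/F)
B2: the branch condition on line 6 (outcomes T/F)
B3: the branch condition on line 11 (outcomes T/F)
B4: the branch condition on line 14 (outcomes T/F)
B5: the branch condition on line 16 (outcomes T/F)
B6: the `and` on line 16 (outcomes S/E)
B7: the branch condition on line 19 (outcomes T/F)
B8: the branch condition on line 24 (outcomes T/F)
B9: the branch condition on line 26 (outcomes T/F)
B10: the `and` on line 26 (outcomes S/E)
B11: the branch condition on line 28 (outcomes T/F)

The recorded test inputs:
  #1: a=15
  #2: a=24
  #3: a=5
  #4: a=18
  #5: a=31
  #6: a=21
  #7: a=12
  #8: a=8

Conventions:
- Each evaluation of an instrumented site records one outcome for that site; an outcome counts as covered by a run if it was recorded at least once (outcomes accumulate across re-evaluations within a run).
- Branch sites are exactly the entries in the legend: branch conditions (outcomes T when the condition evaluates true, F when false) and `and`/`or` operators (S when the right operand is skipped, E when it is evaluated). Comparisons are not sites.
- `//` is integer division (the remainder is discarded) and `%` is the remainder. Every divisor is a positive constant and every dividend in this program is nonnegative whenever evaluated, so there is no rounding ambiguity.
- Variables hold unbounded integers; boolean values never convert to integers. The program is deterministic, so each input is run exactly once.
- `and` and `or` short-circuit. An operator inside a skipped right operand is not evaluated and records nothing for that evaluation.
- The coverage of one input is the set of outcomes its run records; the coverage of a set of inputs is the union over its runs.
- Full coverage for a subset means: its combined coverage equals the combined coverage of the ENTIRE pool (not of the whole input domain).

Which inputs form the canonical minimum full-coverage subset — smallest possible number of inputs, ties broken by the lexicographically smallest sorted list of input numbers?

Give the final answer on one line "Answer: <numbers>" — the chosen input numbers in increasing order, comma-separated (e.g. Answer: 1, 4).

test 1 (a=15) fires B1->F, B2->T, B3->F, B4->F, B6->E, B5->T, B7->F, B8->F, B10->S, B9->F, B11->F; hits B1=F, B2=T, B3=F, B4=F, B5=T, B6=E, B7=F, B8=F, B9=F, B10=S, B11=F
test 2 (a=24) fires B1->F, B2->T, B3->T, B7->F, B8->F, B10->S, B9->F, B11->F; hits B1=F, B2=T, B3=T, B7=F, B8=F, B9=F, B10=S, B11=F
test 3 (a=5) fires B1->F, B2->T, B3->F, B4->F, B6->S, B5->F, B7->F, B8->F, B10->S, B9->F, B11->T; hits B1=F, B2=T, B3=F, B4=F, B5=F, B6=S, B7=F, B8=F, B9=F, B10=S, B11=T
test 4 (a=18) fires B1->F, B2->T, B3->T, B7->F, B8->F, B10->S, B9->F, B11->F; hits B1=F, B2=T, B3=T, B7=F, B8=F, B9=F, B10=S, B11=F
test 5 (a=31) fires B1->T, B3->T, B7->T, B8->F, B10->E, B9->F, B11->F; hits B1=T, B3=T, B7=T, B8=F, B9=F, B10=E, B11=F
test 6 (a=21) fires B1->F, B2->T, B3->F, B4->F, B6->E, B5->T, B7->T, B8->F, B10->S, B9->F, B11->F; hits B1=F, B2=T, B3=F, B4=F, B5=T, B6=E, B7=T, B8=F, B9=F, B10=S, B11=F
test 7 (a=12) fires B1->F, B2->T, B3->T, B7->F, B8->F, B10->S, B9->F, B11->F; hits B1=F, B2=T, B3=T, B7=F, B8=F, B9=F, B10=S, B11=F
test 8 (a=8) fires B1->F, B2->T, B3->T, B7->F, B8->F, B10->S, B9->F, B11->T; hits B1=F, B2=T, B3=T, B7=F, B8=F, B9=F, B10=S, B11=T
pool-wide coverage (18 outcomes): B1=T, B1=F, B2=T, B3=T, B3=F, B4=F, B5=T, B5=F, B6=S, B6=E, B7=T, B7=F, B8=F, B9=F, B10=S, B10=E, B11=T, B11=F
checked all size-1 subsets: none covers 18 outcomes (max 11/18)
checked all size-2 subsets: none covers 18 outcomes (max 16/18)
inputs {1, 3, 5} (size 3) cover everything; no size-3 subset with a lexicographically smaller index list covers all 18

Answer: 1, 3, 5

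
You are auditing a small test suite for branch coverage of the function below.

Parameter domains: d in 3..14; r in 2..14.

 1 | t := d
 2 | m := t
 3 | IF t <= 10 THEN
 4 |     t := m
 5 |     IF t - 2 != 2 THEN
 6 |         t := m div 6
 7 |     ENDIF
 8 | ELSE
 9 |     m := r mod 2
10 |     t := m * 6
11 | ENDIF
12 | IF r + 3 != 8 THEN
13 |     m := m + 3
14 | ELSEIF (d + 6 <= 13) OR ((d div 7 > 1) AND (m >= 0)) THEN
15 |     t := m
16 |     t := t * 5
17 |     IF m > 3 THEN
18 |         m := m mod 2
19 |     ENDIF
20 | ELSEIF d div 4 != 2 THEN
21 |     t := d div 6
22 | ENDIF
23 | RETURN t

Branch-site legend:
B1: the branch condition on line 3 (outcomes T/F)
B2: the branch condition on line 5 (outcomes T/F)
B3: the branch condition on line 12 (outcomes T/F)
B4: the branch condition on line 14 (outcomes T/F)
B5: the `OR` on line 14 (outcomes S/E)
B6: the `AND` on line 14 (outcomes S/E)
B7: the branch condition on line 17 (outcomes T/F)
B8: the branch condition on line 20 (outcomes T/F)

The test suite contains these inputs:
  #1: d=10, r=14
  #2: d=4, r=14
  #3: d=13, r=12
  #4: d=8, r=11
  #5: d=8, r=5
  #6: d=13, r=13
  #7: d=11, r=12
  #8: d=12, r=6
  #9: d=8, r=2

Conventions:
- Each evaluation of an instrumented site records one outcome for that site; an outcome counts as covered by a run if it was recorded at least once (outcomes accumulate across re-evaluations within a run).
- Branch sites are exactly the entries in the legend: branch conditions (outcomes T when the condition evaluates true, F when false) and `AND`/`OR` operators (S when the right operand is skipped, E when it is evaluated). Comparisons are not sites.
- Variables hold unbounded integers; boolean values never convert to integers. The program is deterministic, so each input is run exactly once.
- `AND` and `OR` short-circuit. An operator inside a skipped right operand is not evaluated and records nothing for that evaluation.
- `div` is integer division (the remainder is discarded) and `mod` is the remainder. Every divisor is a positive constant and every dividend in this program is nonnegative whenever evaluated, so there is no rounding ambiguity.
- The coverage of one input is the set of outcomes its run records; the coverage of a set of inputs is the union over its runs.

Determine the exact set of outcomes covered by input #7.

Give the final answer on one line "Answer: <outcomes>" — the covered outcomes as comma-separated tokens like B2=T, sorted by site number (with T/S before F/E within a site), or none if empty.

Running input #7 (d=11, r=12), event by event:
  B1->F, B3->T
as a set, this run covers: B1=F, B3=T

Answer: B1=F, B3=T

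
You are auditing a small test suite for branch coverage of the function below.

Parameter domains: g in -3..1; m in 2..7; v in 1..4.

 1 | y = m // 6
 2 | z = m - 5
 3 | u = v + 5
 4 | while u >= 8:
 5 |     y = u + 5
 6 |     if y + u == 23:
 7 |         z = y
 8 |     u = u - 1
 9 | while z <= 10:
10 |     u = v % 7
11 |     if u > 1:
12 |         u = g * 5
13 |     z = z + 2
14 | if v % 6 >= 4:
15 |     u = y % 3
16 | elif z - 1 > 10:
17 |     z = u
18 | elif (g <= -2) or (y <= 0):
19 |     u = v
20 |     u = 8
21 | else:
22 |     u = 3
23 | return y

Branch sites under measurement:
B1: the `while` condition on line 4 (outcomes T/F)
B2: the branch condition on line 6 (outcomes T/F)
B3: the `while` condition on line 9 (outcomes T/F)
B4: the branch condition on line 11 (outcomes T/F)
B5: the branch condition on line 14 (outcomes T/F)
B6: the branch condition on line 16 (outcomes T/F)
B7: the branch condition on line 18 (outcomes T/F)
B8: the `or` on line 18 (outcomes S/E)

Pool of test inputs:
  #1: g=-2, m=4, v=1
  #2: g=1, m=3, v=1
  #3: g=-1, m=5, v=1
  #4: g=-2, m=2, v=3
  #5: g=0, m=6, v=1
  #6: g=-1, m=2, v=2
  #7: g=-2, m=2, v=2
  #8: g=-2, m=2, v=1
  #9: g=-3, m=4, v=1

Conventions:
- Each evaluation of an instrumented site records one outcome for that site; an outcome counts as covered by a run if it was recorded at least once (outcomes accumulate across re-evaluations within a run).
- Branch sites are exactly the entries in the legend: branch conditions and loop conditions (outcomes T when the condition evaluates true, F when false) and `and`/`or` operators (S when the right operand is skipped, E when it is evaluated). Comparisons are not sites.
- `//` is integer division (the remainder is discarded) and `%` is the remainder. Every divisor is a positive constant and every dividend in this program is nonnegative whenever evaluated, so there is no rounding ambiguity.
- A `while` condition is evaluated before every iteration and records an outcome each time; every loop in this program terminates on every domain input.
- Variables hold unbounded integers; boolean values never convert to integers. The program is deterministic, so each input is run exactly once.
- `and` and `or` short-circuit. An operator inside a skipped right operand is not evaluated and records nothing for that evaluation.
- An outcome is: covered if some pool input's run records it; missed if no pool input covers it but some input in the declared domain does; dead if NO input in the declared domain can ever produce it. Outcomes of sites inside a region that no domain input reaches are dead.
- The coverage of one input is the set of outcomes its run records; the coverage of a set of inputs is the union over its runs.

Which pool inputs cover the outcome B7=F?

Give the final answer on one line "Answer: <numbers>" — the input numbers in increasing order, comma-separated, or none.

input #1 (g=-2, m=4, v=1): never hits B7=F
input #2 (g=1, m=3, v=1): never hits B7=F
input #3 (g=-1, m=5, v=1): never hits B7=F
input #4 (g=-2, m=2, v=3): never hits B7=F
input #5 (g=0, m=6, v=1): hits B7=F
input #6 (g=-1, m=2, v=2): never hits B7=F
input #7 (g=-2, m=2, v=2): never hits B7=F
input #8 (g=-2, m=2, v=1): never hits B7=F
input #9 (g=-3, m=4, v=1): never hits B7=F

Answer: 5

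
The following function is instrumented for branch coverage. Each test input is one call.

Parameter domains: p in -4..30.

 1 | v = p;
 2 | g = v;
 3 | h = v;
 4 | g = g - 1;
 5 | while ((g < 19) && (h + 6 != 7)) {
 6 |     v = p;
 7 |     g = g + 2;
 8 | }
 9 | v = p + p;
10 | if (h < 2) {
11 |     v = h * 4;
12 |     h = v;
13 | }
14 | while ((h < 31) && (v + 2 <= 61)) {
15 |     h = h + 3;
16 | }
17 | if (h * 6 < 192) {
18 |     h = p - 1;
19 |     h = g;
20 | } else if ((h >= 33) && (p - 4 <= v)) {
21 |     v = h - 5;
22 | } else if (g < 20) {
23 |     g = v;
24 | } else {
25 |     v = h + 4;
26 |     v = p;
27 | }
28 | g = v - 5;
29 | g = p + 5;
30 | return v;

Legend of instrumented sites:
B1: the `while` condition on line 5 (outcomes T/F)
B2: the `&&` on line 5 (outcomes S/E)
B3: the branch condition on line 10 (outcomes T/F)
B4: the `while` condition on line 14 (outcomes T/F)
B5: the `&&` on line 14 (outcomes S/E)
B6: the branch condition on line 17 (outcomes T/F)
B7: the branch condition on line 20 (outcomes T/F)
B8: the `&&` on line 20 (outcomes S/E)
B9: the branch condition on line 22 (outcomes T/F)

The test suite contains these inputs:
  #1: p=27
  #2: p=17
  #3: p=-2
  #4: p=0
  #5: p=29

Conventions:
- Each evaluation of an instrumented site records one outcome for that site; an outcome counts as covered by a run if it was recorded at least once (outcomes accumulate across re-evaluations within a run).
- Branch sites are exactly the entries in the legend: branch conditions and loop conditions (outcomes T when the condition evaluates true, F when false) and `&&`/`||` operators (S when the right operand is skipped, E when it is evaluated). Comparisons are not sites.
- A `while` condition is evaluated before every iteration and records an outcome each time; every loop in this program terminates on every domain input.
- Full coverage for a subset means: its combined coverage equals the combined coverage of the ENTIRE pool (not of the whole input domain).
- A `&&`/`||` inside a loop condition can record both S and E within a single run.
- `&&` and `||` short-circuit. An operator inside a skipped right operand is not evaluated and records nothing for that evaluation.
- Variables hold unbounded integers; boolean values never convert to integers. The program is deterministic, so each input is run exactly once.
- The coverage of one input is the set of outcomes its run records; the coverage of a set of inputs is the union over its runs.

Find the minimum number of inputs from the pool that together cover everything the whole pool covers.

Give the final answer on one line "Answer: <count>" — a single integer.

input #1, p=27: events B2->S, B1->F, B3->F, B5->E, B4->T, B5->E, B4->T, B5->S, B4->F, B6->F, B8->E, B7->T; outcomes B1=F, B2=S, B3=F, B4=T, B4=F, B5=S, B5=E, B6=F, B7=T, B8=E
input #2, p=17: events B2->E, B1->T, B2->E, B1->T, B2->S, B1->F, B3->F, B5->E, B4->T, B5->E, B4->T, B5->E, B4->T, B5->E, ...; outcomes B1=T, B1=F, B2=S, B2=E, B3=F, B4=T, B4=F, B5=S, B5=E, B6=F, B7=F, B8=S, B9=F
input #3, p=-2: events B2->E, B1->T, B2->E, B1->T, B2->E, B1->T, B2->E, B1->T, B2->E, B1->T, B2->E, B1->T, B2->E, B1->T, ...; outcomes B1=T, B1=F, B2=S, B2=E, B3=T, B4=T, B4=F, B5=S, B5=E, B6=T
input #4, p=0: events B2->E, B1->T, B2->E, B1->T, B2->E, B1->T, B2->E, B1->T, B2->E, B1->T, B2->E, B1->T, B2->E, B1->T, ...; outcomes B1=T, B1=F, B2=S, B2=E, B3=T, B4=T, B4=F, B5=S, B5=E, B6=F, B7=T, B8=E
input #5, p=29: events B2->S, B1->F, B3->F, B5->E, B4->T, B5->S, B4->F, B6->F, B8->S, B7->F, B9->F; outcomes B1=F, B2=S, B3=F, B4=T, B4=F, B5=S, B5=E, B6=F, B7=F, B8=S, B9=F
union over all inputs: B1=T, B1=F, B2=S, B2=E, B3=T, B3=F, B4=T, B4=F, B5=S, B5=E, B6=T, B6=F, B7=T, B7=F, B8=S, B8=E, B9=F (17 outcomes)
checked all size-1 subsets: none covers 17 outcomes (max 13/17)
checked all size-2 subsets: none covers 17 outcomes (max 16/17)
at size 3, {1, 2, 3} reaches all 17 outcomes; every lexicographically earlier size-3 subset fails

Answer: 3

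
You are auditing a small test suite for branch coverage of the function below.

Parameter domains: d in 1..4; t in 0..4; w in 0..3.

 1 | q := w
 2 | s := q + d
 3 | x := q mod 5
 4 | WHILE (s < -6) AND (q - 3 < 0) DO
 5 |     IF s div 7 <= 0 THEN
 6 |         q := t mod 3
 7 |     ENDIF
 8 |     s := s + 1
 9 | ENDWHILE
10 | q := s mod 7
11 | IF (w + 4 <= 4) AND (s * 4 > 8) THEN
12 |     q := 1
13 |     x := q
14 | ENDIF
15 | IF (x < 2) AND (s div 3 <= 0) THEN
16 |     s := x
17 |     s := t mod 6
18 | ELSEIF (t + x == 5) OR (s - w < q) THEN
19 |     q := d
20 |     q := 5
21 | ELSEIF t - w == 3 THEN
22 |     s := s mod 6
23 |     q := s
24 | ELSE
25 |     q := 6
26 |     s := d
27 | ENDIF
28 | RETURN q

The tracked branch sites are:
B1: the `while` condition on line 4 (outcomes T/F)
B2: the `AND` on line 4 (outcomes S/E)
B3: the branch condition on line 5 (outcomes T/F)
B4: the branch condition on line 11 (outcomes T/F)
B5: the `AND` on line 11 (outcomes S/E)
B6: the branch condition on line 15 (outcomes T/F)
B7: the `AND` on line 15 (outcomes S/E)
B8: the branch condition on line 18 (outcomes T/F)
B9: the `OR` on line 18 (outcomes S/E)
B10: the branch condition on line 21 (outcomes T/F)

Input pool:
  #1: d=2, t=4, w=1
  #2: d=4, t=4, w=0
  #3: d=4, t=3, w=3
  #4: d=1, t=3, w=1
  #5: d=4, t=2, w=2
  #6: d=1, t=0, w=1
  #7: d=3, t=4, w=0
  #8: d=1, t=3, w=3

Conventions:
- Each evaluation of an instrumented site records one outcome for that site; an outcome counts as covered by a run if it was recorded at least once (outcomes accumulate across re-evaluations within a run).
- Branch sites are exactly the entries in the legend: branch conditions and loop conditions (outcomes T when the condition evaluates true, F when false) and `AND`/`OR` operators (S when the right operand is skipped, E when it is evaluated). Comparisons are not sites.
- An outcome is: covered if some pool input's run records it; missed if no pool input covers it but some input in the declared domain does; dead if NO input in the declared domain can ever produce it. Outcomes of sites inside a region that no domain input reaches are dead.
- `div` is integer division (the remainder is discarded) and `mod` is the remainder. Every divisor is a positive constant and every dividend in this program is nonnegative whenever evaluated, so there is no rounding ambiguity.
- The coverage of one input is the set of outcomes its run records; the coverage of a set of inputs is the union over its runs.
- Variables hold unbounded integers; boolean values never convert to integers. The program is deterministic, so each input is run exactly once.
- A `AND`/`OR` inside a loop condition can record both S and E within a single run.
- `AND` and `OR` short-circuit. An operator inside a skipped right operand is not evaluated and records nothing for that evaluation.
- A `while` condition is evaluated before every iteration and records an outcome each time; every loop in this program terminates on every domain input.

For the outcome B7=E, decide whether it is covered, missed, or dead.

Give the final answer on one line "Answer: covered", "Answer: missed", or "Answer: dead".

B7=E is recorded by pool input(s) 1, 2, 4, 6, 7 -> covered

Answer: covered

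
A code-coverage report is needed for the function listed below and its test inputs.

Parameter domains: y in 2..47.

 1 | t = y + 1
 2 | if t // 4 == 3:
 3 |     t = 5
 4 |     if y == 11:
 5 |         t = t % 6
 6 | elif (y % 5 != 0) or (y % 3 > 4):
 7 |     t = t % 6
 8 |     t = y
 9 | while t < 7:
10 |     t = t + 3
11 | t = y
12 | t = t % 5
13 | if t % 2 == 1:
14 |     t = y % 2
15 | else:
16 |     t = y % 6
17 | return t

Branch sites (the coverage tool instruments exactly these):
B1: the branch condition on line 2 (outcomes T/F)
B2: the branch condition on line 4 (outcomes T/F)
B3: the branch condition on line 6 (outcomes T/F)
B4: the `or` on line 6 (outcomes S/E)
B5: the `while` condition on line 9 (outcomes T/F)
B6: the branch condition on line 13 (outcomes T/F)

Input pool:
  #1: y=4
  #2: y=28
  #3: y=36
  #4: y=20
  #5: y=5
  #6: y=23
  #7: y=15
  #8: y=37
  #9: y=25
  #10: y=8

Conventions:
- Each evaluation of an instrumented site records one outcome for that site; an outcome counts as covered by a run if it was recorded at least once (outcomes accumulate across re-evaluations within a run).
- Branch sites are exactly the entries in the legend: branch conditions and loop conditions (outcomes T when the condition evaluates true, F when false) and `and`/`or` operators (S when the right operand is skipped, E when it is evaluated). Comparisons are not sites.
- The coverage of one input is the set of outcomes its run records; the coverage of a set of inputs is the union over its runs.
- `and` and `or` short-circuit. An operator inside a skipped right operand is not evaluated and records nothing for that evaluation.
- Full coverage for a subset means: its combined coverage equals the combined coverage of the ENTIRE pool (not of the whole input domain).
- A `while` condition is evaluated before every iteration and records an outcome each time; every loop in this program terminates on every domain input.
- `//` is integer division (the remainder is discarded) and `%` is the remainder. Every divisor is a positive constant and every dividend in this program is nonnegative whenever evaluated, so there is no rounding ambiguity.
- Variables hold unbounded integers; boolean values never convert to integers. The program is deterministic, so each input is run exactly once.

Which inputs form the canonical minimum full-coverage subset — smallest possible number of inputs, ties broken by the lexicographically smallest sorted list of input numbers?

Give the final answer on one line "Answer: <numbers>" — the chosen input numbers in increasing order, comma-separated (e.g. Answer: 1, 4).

#1 (y=4) -> B1->F, B4->S, B3->T, B5->T, B5->F, B6->F; covered: B1=F, B3=T, B4=S, B5=T, B5=F, B6=F
#2 (y=28) -> B1->F, B4->S, B3->T, B5->F, B6->T; covered: B1=F, B3=T, B4=S, B5=F, B6=T
#3 (y=36) -> B1->F, B4->S, B3->T, B5->F, B6->T; covered: B1=F, B3=T, B4=S, B5=F, B6=T
#4 (y=20) -> B1->F, B4->E, B3->F, B5->F, B6->F; covered: B1=F, B3=F, B4=E, B5=F, B6=F
#5 (y=5) -> B1->F, B4->E, B3->F, B5->T, B5->F, B6->F; covered: B1=F, B3=F, B4=E, B5=T, B5=F, B6=F
#6 (y=23) -> B1->F, B4->S, B3->T, B5->F, B6->T; covered: B1=F, B3=T, B4=S, B5=F, B6=T
#7 (y=15) -> B1->F, B4->E, B3->F, B5->F, B6->F; covered: B1=F, B3=F, B4=E, B5=F, B6=F
#8 (y=37) -> B1->F, B4->S, B3->T, B5->F, B6->F; covered: B1=F, B3=T, B4=S, B5=F, B6=F
#9 (y=25) -> B1->F, B4->E, B3->F, B5->F, B6->F; covered: B1=F, B3=F, B4=E, B5=F, B6=F
#10 (y=8) -> B1->F, B4->S, B3->T, B5->F, B6->T; covered: B1=F, B3=T, B4=S, B5=F, B6=T
union over all inputs: B1=F, B3=T, B3=F, B4=S, B4=E, B5=T, B5=F, B6=T, B6=F (9 outcomes)
size 1 is not enough: best union over all size-1 subsets is 6/9
inputs {2, 5} (size 2) cover everything; no size-2 subset with a lexicographically smaller index list covers all 9

Answer: 2, 5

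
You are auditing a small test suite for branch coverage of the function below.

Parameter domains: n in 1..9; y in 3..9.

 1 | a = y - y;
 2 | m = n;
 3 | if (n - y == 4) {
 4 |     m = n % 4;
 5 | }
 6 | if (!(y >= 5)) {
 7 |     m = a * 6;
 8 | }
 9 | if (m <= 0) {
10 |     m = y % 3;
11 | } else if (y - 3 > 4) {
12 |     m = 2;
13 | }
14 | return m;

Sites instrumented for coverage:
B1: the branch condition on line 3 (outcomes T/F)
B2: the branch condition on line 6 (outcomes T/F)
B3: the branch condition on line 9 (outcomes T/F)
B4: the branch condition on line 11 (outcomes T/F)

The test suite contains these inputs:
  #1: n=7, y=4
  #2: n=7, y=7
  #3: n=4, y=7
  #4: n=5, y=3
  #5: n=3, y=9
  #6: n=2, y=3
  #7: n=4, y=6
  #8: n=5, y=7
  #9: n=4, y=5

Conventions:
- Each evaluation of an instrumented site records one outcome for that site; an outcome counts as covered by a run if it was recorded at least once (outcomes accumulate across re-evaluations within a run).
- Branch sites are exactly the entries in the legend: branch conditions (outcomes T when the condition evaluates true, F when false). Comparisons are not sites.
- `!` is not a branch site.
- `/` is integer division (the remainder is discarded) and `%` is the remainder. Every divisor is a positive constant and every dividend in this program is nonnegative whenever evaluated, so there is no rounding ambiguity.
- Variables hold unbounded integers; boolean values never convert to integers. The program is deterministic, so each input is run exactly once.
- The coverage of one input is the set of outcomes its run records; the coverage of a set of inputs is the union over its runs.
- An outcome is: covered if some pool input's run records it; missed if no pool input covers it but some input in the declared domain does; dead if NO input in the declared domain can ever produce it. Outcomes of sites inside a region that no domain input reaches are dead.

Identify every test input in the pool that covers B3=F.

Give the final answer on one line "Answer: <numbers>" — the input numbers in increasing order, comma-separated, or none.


input #1 (n=7, y=4): never hits B3=F
input #2 (n=7, y=7): hits B3=F
input #3 (n=4, y=7): hits B3=F
input #4 (n=5, y=3): never hits B3=F
input #5 (n=3, y=9): hits B3=F
input #6 (n=2, y=3): never hits B3=F
input #7 (n=4, y=6): hits B3=F
input #8 (n=5, y=7): hits B3=F
input #9 (n=4, y=5): hits B3=F
Answer: 2, 3, 5, 7, 8, 9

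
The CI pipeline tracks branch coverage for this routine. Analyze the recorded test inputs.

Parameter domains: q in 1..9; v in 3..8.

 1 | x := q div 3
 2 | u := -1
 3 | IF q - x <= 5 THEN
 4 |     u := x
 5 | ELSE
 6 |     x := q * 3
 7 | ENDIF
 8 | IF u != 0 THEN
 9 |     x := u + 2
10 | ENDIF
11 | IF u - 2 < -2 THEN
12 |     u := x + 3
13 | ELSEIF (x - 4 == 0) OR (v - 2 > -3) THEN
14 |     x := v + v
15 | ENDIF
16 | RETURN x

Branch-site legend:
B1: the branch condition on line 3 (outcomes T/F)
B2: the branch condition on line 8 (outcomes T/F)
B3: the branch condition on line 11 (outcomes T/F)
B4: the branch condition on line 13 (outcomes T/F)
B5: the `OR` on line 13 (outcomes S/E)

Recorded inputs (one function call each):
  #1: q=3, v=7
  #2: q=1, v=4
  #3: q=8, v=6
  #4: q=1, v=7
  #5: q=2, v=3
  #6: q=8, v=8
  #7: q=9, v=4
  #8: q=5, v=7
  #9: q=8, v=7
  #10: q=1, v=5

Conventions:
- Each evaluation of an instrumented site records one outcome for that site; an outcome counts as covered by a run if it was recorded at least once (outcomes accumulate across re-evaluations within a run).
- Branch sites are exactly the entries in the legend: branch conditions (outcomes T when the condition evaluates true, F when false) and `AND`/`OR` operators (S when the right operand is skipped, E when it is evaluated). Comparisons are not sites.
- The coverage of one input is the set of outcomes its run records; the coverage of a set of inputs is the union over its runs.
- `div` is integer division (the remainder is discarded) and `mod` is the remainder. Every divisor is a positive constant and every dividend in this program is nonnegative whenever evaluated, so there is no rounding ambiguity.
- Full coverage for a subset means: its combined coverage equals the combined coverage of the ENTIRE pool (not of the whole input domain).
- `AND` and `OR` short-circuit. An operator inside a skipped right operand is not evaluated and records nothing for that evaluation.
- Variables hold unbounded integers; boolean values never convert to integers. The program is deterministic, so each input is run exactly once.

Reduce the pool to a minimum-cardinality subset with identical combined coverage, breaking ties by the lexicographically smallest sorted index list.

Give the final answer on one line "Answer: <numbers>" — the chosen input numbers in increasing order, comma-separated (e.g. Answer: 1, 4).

input #1, q=3, v=7: outcomes B1=T, B2=T, B3=F, B4=T, B5=E
input #2, q=1, v=4: outcomes B1=T, B2=F, B3=F, B4=T, B5=E
input #3, q=8, v=6: outcomes B1=F, B2=T, B3=T
input #4, q=1, v=7: outcomes B1=T, B2=F, B3=F, B4=T, B5=E
input #5, q=2, v=3: outcomes B1=T, B2=F, B3=F, B4=T, B5=E
input #6, q=8, v=8: outcomes B1=F, B2=T, B3=T
input #7, q=9, v=4: outcomes B1=F, B2=T, B3=T
input #8, q=5, v=7: outcomes B1=T, B2=T, B3=F, B4=T, B5=E
input #9, q=8, v=7: outcomes B1=F, B2=T, B3=T
input #10, q=1, v=5: outcomes B1=T, B2=F, B3=F, B4=T, B5=E
union over all inputs: B1=T, B1=F, B2=T, B2=F, B3=T, B3=F, B4=T, B5=E (8 outcomes)
no size-1 subset reaches all 8 outcomes (best union: 5/8)
inputs {2, 3} (size 2) cover everything; no size-2 subset with a lexicographically smaller index list covers all 8

Answer: 2, 3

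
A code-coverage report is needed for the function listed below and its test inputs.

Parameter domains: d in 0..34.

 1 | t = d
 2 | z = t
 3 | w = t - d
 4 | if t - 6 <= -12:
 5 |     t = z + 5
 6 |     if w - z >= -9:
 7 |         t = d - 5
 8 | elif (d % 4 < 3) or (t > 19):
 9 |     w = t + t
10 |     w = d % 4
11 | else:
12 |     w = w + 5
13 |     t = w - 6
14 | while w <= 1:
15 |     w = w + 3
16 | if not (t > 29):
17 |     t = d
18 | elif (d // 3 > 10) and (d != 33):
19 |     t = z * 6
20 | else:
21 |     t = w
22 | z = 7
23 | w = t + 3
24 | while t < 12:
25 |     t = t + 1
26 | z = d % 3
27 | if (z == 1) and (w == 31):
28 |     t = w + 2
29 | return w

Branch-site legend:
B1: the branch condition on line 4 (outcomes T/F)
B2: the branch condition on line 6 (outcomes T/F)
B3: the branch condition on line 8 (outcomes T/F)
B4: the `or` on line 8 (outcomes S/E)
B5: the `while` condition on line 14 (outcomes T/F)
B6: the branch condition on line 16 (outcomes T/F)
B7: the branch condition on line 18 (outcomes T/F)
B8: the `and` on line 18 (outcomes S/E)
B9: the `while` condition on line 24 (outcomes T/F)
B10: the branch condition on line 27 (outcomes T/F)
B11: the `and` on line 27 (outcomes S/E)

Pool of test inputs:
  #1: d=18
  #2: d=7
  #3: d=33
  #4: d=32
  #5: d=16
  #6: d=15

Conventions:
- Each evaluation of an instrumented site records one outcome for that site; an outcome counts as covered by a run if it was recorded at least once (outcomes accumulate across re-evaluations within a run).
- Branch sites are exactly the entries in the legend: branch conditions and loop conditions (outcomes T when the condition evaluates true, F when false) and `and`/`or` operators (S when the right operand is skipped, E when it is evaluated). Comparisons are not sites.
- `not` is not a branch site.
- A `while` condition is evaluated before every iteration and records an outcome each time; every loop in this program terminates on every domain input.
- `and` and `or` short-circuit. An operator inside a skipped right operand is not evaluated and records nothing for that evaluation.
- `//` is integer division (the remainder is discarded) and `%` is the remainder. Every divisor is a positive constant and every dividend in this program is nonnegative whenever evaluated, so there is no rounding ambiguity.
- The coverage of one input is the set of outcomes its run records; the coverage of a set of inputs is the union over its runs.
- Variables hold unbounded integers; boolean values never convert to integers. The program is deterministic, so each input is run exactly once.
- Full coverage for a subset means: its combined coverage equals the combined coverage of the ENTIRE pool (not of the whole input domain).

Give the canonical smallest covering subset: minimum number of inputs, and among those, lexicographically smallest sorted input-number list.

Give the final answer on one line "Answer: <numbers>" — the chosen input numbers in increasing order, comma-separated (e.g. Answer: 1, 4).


run #1 (d=18) runs B1->F, B4->S, B3->T, B5->F, B6->T, B9->F, B11->S, B10->F; records B1=F, B3=T, B4=S, B5=F, B6=T, B9=F, B10=F, B11=S
run #2 (d=7) runs B1->F, B4->E, B3->F, B5->F, B6->T, B9->T, B9->T, B9->T, B9->T, B9->T, B9->F, B11->E, B10->F; records B1=F, B3=F, B4=E, B5=F, B6=T, B9=T, B9=F, B10=F, B11=E
run #3 (d=33) runs B1->F, B4->S, B3->T, B5->T, B5->F, B6->F, B8->E, B7->F, B9->T, B9->T, B9->T, B9->T, B9->T, B9->T, ...; records B1=F, B3=T, B4=S, B5=T, B5=F, B6=F, B7=F, B8=E, B9=T, B9=F, B10=F, B11=S
run #4 (d=32) runs B1->F, B4->S, B3->T, B5->T, B5->F, B6->F, B8->S, B7->F, B9->T, B9->T, B9->T, B9->T, B9->T, B9->T, ...; records B1=F, B3=T, B4=S, B5=T, B5=F, B6=F, B7=F, B8=S, B9=T, B9=F, B10=F, B11=S
run #5 (d=16) runs B1->F, B4->S, B3->T, B5->T, B5->F, B6->T, B9->F, B11->E, B10->F; records B1=F, B3=T, B4=S, B5=T, B5=F, B6=T, B9=F, B10=F, B11=E
run #6 (d=15) runs B1->F, B4->E, B3->F, B5->F, B6->T, B9->F, B11->S, B10->F; records B1=F, B3=F, B4=E, B5=F, B6=T, B9=F, B10=F, B11=S
union over all inputs: B1=F, B3=T, B3=F, B4=S, B4=E, B5=T, B5=F, B6=T, B6=F, B7=F, B8=S, B8=E, B9=T, B9=F, B10=F, B11=S, B11=E (17 outcomes)
size 1 is not enough: best union over all size-1 subsets is 12/17
size 2 is not enough: best union over all size-2 subsets is 16/17
size 3: inputs {2, 3, 4} cover all 17 outcomes, and no lexicographically smaller subset of this size does
Answer: 2, 3, 4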